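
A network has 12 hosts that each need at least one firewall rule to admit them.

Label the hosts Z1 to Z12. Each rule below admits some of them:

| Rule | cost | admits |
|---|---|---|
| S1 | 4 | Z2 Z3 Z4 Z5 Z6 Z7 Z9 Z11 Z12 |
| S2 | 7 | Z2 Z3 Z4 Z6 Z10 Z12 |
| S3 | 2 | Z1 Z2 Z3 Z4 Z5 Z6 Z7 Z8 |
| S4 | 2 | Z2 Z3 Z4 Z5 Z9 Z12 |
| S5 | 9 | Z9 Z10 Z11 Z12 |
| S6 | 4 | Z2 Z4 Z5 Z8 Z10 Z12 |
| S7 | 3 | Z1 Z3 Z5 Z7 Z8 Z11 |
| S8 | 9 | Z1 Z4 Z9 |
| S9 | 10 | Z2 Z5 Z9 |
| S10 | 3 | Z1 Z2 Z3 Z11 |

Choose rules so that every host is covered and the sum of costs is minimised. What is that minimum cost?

S1, S3, S6 together cover every host (S1 ∪ S3 ∪ S6 = {Z1, Z2, Z3, Z4, Z5, Z6, Z7, Z8, Z9, Z10, Z11, Z12}); total cost 4 + 2 + 4 = 10.
The greedy pick S3, S4, S7, S6 costs 11; no covering selection beats 10.

10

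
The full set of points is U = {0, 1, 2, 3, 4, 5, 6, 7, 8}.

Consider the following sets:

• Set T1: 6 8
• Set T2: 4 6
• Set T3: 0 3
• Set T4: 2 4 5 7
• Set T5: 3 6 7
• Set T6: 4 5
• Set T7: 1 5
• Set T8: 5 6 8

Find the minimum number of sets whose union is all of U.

Take {T3, T4, T7, T8}. Their union is {0, 1, 2, 3, 4, 5, 6, 7, 8}, which is all 9 points.
Only T7 contains 1, so T7 is forced; the remaining 7 points need at least 3 more sets (each remaining set adds at most 3) — so at least 4 sets are needed, and 4 is optimal.

4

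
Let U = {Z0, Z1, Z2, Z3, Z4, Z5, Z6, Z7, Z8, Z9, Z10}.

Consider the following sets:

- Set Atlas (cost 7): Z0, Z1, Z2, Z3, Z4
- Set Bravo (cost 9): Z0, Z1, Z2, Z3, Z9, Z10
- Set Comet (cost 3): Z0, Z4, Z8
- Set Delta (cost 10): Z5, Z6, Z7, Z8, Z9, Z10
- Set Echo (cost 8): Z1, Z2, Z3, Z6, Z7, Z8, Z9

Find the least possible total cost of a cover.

Atlas, Delta together cover every item (Atlas ∪ Delta = {Z0, Z1, Z2, Z3, Z4, Z5, Z6, Z7, Z8, Z9, Z10}); total cost 7 + 10 = 17.
The greedy pick Comet, Echo, Delta costs 21; no covering selection beats 17.

17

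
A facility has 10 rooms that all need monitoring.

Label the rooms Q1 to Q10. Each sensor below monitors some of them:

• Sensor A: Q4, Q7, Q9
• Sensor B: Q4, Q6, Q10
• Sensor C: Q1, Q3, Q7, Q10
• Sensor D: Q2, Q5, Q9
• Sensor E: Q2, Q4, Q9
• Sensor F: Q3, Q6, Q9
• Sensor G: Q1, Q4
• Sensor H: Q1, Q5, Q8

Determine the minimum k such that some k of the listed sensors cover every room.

4

B and C and E and H together: B ∪ C ∪ E ∪ H = {Q1, Q2, Q3, Q4, Q5, Q6, Q7, Q8, Q9, Q10} — every room is covered.
Only H contains Q8, so H is forced; the remaining 7 rooms need at least 3 more sensors (each remaining sensor adds at most 3) — so at least 4 sensors are needed, and 4 is optimal.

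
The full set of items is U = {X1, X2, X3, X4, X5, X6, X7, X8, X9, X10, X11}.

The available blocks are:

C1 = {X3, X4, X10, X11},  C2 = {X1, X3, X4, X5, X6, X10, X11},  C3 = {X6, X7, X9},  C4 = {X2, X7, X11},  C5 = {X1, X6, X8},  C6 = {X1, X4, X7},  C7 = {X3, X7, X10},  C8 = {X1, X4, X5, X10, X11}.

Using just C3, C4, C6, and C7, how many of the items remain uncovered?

Union of C3, C4, C6, C7 = {X1, X2, X3, X4, X6, X7, X9, X10, X11}.
Not covered: X5, X8 — 2 items.

2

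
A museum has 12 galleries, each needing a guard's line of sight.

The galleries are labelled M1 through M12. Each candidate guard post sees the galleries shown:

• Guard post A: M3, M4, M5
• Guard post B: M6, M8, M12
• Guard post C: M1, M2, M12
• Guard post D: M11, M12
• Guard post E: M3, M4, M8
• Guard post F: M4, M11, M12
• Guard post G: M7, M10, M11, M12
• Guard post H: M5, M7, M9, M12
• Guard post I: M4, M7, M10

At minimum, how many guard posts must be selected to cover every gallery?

5

A and B and C and G and H together: A ∪ B ∪ C ∪ G ∪ H = {M1, M2, M3, M4, M5, M6, M7, M8, M9, M10, M11, M12} — every gallery is covered.
No 4 of the 9 guard posts cover everything (all 126 combinations miss at least one gallery), so 5 is optimal.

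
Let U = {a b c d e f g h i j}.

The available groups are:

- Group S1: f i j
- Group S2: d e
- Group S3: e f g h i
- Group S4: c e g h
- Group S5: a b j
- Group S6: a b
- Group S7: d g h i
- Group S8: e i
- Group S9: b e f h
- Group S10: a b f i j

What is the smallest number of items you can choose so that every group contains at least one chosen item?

Take T = {a, e, i}. Each listed group contains at least one of these, so T is a hitting set of size 3.
The groups S1, S2, S6 are pairwise disjoint, so any hitting set needs a separate item for each — at least 3. Hence 3 is optimal.

3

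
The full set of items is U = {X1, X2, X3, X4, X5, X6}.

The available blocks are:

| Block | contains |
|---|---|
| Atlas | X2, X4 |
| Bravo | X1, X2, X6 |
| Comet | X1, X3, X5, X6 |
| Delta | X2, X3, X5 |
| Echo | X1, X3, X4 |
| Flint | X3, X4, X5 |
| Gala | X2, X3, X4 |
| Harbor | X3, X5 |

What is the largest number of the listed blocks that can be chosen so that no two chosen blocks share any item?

2

Atlas, Comet are pairwise disjoint (Atlas={X2,X4}; Comet={X1,X3,X5,X6}).
Every remaining block overlaps one of these, and no 3 of the listed blocks are pairwise disjoint, so 2 is the maximum.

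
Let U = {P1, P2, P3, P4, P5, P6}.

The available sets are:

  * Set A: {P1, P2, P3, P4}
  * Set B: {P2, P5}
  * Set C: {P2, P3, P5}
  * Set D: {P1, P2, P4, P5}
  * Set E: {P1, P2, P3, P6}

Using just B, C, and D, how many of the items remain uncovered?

1

Union of B, C, D = {P1, P2, P3, P4, P5}.
Not covered: P6 — 1 item.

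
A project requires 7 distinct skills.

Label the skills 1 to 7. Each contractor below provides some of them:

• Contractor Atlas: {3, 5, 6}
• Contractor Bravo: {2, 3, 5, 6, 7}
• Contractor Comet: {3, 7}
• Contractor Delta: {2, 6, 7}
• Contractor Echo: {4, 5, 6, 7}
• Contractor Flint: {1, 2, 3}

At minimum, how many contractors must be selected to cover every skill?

2

Echo and Flint together: Echo ∪ Flint = {1, 2, 3, 4, 5, 6, 7} — every skill is covered.
No single contractor has all 7 skills (the largest, Bravo, has 5), so 2 is optimal.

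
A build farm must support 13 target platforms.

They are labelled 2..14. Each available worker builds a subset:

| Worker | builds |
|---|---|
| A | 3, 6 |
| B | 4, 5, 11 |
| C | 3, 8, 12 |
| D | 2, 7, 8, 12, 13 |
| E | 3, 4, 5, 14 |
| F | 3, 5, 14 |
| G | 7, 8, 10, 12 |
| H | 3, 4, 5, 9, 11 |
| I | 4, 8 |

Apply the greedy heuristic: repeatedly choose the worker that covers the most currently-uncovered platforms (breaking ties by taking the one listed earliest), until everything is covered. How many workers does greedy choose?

5

Greedy: pick D (covers 5 new) → pick H (covers 5 new) → pick A (covers 1 new) → pick E (covers 1 new) → pick G (covers 1 new). Total picks: 5.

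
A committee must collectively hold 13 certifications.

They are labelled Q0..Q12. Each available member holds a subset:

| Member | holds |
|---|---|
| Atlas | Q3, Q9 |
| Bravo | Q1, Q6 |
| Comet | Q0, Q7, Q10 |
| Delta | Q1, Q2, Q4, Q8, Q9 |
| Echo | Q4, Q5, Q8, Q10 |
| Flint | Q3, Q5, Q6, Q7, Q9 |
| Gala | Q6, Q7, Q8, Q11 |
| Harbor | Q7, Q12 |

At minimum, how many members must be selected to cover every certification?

5

Take {Comet, Delta, Flint, Gala, Harbor}. Their union is {Q0, Q1, Q2, Q3, Q4, Q5, Q6, Q7, Q8, Q9, Q10, Q11, Q12}, which is all 13 certifications.
No 4 of the 8 members cover everything (all 70 combinations miss at least one certification), so 5 is optimal.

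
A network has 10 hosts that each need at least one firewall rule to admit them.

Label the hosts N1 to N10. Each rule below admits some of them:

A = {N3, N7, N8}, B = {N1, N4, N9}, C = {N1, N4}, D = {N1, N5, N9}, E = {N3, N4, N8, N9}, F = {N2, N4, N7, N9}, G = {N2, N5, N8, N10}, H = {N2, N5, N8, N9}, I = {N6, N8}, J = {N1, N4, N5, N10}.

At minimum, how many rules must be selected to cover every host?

4

A and B and G and I together: A ∪ B ∪ G ∪ I = {N1, N2, N3, N4, N5, N6, N7, N8, N9, N10} — every host is covered.
No 3 of the 10 rules cover everything (all 120 combinations miss at least one host), so 4 is optimal.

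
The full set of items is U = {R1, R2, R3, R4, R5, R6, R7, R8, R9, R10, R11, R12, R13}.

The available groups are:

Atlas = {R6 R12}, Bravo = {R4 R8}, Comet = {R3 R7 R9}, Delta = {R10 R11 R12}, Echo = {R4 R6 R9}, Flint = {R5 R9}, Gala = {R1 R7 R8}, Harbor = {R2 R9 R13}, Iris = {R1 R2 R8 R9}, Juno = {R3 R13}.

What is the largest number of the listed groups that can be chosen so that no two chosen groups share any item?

4

Delta, Flint, Gala, Juno are pairwise disjoint (Delta={R10,R11,R12}; Flint={R5,R9}; Gala={R1,R7,R8}; Juno={R3,R13}).
Every remaining group overlaps one of these, and no 5 of the listed groups are pairwise disjoint, so 4 is the maximum.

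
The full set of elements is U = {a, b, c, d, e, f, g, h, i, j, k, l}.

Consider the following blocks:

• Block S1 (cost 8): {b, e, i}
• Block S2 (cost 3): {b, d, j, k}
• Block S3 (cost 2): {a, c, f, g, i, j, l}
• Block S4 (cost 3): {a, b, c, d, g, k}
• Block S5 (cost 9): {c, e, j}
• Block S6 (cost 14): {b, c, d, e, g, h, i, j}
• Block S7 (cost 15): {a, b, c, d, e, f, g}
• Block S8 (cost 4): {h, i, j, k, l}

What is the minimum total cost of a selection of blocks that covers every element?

S1, S3, S4, S8 together cover every element (S1 ∪ S3 ∪ S4 ∪ S8 = {a, b, c, d, e, f, g, h, i, j, k, l}); total cost 8 + 2 + 3 + 4 = 17.
No covering selection has total cost below 17.

17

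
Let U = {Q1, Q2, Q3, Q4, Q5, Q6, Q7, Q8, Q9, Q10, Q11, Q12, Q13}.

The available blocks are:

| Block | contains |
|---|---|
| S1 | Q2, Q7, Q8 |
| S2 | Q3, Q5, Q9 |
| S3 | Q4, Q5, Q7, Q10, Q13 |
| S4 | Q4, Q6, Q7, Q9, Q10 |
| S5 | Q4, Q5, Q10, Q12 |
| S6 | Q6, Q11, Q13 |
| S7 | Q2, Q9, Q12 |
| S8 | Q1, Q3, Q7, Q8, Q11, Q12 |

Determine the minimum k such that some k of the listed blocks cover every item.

4

Take {S3, S6, S7, S8}. Their union is {Q1, Q2, Q3, Q4, Q5, Q6, Q7, Q8, Q9, Q10, Q11, Q12, Q13}, which is all 13 items.
No 3 of the 8 blocks cover everything (all 56 combinations miss at least one item), so 4 is optimal.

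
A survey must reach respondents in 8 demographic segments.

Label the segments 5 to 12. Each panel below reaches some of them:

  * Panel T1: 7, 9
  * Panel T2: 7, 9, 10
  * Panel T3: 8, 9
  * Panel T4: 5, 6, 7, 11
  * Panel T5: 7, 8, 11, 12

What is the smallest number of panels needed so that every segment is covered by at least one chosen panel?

Take {T2, T4, T5}. Their union is {5, 6, 7, 8, 9, 10, 11, 12}, which is all 8 segments.
Only T4 contains 5, so T4 is forced; the remaining 4 segments need at least 2 more panels (each remaining panel adds at most 2) — so at least 3 panels are needed, and 3 is optimal.

3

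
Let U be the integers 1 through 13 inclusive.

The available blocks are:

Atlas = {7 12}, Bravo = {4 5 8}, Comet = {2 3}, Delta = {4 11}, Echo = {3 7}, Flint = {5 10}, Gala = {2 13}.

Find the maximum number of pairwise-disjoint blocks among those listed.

Atlas, Comet, Delta, Flint are pairwise disjoint (Atlas={7,12}; Comet={2,3}; Delta={4,11}; Flint={5,10}).
Every remaining block overlaps one of these, and no 5 of the listed blocks are pairwise disjoint, so 4 is the maximum.

4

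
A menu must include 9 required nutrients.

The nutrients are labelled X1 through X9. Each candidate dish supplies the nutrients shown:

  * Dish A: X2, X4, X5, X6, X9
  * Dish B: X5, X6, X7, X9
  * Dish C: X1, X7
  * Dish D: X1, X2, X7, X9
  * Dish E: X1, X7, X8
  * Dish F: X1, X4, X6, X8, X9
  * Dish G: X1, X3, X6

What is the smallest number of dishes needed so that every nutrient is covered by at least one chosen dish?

3

Take {A, E, G}. Their union is {X1, X2, X3, X4, X5, X6, X7, X8, X9}, which is all 9 nutrients.
Only G contains X3, so G is forced; the remaining 6 nutrients need at least 2 more dishes (each remaining dish adds at most 4) — so at least 3 dishes are needed, and 3 is optimal.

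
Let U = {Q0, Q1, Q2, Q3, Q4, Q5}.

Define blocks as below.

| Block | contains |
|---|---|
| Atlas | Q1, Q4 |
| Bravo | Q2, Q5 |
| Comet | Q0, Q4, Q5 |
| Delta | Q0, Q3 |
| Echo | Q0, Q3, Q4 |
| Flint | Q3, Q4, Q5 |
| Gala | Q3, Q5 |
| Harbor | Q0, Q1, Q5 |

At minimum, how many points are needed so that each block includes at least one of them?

3

The 3 points {Q1, Q3, Q5} hit every block.
The blocks Atlas, Bravo, Delta are pairwise disjoint, so any hitting set needs a separate point for each — at least 3. Hence 3 is optimal.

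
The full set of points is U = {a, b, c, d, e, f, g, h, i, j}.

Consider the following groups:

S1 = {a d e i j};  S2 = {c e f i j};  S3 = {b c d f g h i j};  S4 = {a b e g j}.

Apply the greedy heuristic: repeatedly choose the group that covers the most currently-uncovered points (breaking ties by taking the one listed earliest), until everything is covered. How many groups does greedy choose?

2

Greedy: pick S3 (covers 8 new) → pick S1 (covers 2 new). Total picks: 2.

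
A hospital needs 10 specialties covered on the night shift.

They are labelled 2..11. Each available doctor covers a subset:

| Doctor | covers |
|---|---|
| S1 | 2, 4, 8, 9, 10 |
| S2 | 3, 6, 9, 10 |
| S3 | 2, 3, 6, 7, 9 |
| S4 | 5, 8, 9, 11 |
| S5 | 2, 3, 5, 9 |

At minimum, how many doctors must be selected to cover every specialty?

Take {S1, S3, S4}. Their union is {2, 3, 4, 5, 6, 7, 8, 9, 10, 11}, which is all 10 specialties.
Only S1 contains 4, so S1 is forced; the remaining 5 specialties need at least 2 more doctors (each remaining doctor adds at most 3) — so at least 3 doctors are needed, and 3 is optimal.

3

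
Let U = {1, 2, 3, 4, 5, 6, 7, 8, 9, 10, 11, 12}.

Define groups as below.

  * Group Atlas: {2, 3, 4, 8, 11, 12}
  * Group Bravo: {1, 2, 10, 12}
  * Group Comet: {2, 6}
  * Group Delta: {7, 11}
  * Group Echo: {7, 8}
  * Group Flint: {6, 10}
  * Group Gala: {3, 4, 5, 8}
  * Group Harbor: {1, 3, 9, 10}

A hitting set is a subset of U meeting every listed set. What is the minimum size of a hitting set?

H = {4, 6, 7, 10} meets every group (each contains at least one member of H), and |H| = 4.
No choice of 3 items meets every group, so 4 is the minimum.

4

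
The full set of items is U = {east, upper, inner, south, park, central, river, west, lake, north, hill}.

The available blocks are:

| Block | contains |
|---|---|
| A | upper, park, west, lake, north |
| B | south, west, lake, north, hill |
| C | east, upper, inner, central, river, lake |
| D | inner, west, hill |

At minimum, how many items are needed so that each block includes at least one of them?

H = {upper, hill} meets every block (each contains at least one member of H), and |H| = 2.
No single item lies in every block, so at least 2 are needed and 2 is optimal.

2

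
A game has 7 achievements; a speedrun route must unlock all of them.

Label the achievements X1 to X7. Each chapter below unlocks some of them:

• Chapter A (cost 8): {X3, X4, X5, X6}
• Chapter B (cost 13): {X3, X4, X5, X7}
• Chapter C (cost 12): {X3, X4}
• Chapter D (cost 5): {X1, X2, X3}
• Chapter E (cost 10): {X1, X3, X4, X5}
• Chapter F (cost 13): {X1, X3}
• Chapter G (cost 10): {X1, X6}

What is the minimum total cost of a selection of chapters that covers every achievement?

26

A, B, D together cover every achievement (A ∪ B ∪ D = {X1, X2, X3, X4, X5, X6, X7}); total cost 8 + 13 + 5 = 26.
No covering selection has total cost below 26.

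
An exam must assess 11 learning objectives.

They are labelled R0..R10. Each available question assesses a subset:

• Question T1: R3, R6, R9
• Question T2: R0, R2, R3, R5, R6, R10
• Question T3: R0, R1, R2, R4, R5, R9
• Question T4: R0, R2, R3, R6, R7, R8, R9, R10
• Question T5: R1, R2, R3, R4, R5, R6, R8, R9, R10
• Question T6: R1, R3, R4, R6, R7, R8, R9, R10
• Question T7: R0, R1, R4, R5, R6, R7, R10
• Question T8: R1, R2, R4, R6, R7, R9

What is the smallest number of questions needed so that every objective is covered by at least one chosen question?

2

T3 and T6 together: T3 ∪ T6 = {R0, R1, R2, R3, R4, R5, R6, R7, R8, R9, R10} — every objective is covered.
No single question has all 11 objectives (the largest, T5, has 9), so 2 is optimal.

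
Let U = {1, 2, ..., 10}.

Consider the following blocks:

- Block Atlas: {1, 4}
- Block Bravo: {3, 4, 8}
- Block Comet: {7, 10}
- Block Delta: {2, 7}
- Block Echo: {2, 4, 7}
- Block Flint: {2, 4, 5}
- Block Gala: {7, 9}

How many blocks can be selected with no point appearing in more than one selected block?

Flint, Gala are pairwise disjoint (Flint={2,4,5}; Gala={7,9}).
Every remaining block overlaps one of these, and no 3 of the listed blocks are pairwise disjoint, so 2 is the maximum.

2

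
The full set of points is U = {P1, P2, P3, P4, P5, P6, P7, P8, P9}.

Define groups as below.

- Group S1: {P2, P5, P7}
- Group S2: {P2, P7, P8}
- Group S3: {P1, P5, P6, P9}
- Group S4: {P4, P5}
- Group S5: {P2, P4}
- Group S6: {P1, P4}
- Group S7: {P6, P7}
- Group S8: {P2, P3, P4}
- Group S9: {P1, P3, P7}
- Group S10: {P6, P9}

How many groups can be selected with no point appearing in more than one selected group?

S4, S9, S10 are pairwise disjoint (S4={P4,P5}; S9={P1,P3,P7}; S10={P6,P9}).
Every remaining group overlaps one of these, and no 4 of the listed groups are pairwise disjoint, so 3 is the maximum.

3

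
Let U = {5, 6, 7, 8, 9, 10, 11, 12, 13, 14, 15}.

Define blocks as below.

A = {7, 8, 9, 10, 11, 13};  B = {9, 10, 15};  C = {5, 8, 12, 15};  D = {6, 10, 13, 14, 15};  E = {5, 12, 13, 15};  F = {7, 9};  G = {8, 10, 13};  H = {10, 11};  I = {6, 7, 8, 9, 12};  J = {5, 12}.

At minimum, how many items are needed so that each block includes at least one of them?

3

T = {5, 7, 10} meets every block (each contains at least one member of T), and |T| = 3.
The blocks C, F, H are pairwise disjoint, so any hitting set needs a separate item for each — at least 3. Hence 3 is optimal.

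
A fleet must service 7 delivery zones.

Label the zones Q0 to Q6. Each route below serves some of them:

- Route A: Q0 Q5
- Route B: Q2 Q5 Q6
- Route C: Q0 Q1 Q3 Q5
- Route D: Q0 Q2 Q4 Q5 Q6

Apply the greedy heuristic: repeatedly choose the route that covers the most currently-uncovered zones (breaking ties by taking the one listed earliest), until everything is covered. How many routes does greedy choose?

2

Greedy: pick D (covers 5 new) → pick C (covers 2 new). Total picks: 2.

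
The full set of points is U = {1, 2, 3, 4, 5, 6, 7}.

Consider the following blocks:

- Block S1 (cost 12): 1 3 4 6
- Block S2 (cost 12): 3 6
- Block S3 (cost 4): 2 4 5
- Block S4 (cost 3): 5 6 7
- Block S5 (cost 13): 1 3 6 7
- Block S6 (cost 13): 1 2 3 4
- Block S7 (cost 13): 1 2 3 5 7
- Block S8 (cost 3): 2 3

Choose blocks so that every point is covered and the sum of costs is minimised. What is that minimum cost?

16

S4, S6 together cover every point (S4 ∪ S6 = {1, 2, 3, 4, 5, 6, 7}); total cost 3 + 13 = 16.
The greedy pick S4, S8, S3, S1 costs 22; no covering selection beats 16.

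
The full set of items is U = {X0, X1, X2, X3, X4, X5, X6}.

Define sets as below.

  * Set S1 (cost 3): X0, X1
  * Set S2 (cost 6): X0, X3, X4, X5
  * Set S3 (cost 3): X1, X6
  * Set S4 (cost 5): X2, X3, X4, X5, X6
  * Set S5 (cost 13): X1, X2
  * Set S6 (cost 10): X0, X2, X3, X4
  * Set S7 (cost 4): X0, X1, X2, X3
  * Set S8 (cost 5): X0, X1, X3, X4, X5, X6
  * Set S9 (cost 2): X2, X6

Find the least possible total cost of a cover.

S8, S9 together cover every item (S8 ∪ S9 = {X0, X1, X2, X3, X4, X5, X6}); total cost 5 + 2 = 7.
No covering selection has total cost below 7.

7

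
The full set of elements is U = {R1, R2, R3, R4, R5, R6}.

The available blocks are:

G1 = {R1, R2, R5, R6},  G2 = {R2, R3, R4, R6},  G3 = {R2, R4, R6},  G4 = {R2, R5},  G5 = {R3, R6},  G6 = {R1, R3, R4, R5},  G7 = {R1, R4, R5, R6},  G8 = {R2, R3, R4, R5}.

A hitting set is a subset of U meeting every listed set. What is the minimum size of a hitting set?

2

H = {R5, R6} meets every block (each contains at least one member of H), and |H| = 2.
The blocks G4, G5 are pairwise disjoint, so any hitting set needs a separate element for each — at least 2. Hence 2 is optimal.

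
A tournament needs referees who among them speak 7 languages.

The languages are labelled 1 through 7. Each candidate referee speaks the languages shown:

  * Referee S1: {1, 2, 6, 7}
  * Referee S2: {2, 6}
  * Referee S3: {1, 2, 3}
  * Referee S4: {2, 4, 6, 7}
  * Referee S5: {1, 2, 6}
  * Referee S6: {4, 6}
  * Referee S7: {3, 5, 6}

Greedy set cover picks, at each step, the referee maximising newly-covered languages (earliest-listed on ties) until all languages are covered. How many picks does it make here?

Greedy: pick S1 (covers 4 new) → pick S7 (covers 2 new) → pick S4 (covers 1 new). Total picks: 3.

3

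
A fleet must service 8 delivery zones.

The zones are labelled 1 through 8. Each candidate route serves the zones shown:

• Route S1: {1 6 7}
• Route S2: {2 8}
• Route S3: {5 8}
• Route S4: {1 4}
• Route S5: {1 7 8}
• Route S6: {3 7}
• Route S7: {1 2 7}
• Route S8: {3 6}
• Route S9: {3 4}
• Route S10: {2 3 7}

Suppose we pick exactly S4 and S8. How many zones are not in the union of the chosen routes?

Union of S4, S8 = {1, 3, 4, 6}.
Not covered: 2, 5, 7, 8 — 4 zones.

4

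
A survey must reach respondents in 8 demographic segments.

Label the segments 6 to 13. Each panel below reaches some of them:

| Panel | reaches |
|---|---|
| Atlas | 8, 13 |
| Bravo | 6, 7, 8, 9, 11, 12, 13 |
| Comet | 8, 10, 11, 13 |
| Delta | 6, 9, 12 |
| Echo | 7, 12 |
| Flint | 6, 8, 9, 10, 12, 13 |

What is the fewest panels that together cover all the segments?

2

Take {Bravo, Flint}. Their union is {6, 7, 8, 9, 10, 11, 12, 13}, which is all 8 segments.
No single panel has all 8 segments (the largest, Bravo, has 7), so 2 is optimal.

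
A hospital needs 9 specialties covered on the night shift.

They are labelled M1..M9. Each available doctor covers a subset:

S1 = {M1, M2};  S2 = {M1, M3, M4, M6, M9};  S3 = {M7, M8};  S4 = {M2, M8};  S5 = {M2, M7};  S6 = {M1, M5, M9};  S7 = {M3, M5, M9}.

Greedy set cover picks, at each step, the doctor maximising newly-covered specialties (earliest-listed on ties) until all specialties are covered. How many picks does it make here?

4

Greedy: pick S2 (covers 5 new) → pick S3 (covers 2 new) → pick S1 (covers 1 new) → pick S6 (covers 1 new). Total picks: 4.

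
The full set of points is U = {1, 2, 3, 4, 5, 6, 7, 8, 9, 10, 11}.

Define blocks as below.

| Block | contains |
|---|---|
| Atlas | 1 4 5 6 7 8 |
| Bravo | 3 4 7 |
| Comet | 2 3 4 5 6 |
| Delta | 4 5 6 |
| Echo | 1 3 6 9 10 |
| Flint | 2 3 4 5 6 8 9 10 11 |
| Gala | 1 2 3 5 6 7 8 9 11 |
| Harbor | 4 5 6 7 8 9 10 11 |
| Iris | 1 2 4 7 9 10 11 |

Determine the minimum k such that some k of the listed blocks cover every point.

2

Atlas and Flint together: Atlas ∪ Flint = {1, 2, 3, 4, 5, 6, 7, 8, 9, 10, 11} — every point is covered.
No single block has all 11 points (the largest, Flint, has 9), so 2 is optimal.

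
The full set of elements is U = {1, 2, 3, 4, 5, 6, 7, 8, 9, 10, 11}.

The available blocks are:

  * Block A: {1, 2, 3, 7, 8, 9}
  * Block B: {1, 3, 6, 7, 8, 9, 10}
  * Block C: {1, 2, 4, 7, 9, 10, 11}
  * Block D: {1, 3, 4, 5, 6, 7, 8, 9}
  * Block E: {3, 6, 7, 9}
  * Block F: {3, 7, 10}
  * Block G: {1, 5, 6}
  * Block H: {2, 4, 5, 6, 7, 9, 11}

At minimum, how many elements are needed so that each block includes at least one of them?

T = {5, 7} meets every block (each contains at least one member of T), and |T| = 2.
The blocks F, G are pairwise disjoint, so any hitting set needs a separate element for each — at least 2. Hence 2 is optimal.

2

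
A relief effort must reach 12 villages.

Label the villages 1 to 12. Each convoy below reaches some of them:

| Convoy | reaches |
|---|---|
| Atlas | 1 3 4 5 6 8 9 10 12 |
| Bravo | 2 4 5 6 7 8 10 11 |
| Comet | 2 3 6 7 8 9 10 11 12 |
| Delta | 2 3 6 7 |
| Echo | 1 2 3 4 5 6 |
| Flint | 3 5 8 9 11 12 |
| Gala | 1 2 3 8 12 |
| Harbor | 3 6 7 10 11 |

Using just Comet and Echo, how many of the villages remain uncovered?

0

Union of Comet, Echo = {1, 2, 3, 4, 5, 6, 7, 8, 9, 10, 11, 12} — that's every village, so 0 are uncovered.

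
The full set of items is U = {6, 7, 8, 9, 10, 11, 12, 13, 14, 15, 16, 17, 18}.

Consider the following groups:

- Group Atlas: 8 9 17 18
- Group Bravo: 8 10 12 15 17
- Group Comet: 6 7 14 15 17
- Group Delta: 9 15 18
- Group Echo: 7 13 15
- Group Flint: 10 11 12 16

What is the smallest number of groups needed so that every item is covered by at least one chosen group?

Atlas and Comet and Echo and Flint together: Atlas ∪ Comet ∪ Echo ∪ Flint = {6, 7, 8, 9, 10, 11, 12, 13, 14, 15, 16, 17, 18} — every item is covered.
Only Echo contains 13, so Echo is forced; the remaining 10 items need at least 3 more groups (each remaining group adds at most 4) — so at least 4 groups are needed, and 4 is optimal.

4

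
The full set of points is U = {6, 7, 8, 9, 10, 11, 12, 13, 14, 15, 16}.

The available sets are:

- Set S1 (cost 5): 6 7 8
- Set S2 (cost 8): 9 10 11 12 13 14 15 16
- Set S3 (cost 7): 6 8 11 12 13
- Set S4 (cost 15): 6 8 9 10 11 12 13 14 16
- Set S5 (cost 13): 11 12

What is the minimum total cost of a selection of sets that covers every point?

13

S1, S2 together cover every point (S1 ∪ S2 = {6, 7, 8, 9, 10, 11, 12, 13, 14, 15, 16}); total cost 5 + 8 = 13.
No covering selection has total cost below 13.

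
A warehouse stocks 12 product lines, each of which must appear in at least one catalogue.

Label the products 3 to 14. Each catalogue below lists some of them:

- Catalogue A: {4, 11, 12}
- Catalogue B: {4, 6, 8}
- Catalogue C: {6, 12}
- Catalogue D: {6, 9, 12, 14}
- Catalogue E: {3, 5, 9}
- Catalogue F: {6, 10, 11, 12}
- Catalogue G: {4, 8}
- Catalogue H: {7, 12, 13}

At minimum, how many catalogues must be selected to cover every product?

D and E and F and G and H together: D ∪ E ∪ F ∪ G ∪ H = {3, 4, 5, 6, 7, 8, 9, 10, 11, 12, 13, 14} — every product is covered.
Only D contains 14, so D is forced; the remaining 8 products need at least 4 more catalogues (each remaining catalogue adds at most 2) — so at least 5 catalogues are needed, and 5 is optimal.

5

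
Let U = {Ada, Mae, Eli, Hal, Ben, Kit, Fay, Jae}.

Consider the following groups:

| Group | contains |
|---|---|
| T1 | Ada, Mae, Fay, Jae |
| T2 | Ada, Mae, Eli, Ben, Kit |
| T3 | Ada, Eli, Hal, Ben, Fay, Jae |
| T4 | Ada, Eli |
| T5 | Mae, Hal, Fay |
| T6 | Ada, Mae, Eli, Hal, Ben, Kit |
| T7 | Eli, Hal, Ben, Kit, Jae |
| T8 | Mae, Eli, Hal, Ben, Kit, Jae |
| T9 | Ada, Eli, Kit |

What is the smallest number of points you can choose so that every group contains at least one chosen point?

H = {Eli, Fay} meets every group (each contains at least one member of H), and |H| = 2.
The groups T5, T9 are pairwise disjoint, so any hitting set needs a separate point for each — at least 2. Hence 2 is optimal.

2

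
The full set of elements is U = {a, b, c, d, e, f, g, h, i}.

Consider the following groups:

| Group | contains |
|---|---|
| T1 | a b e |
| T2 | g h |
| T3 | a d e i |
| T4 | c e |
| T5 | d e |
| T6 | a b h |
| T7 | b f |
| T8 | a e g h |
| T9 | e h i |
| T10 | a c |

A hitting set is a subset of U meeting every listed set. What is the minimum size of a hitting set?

4

The 4 elements {a, b, e, g} hit every group.
The groups T2, T5, T7, T10 are pairwise disjoint, so any hitting set needs a separate element for each — at least 4. Hence 4 is optimal.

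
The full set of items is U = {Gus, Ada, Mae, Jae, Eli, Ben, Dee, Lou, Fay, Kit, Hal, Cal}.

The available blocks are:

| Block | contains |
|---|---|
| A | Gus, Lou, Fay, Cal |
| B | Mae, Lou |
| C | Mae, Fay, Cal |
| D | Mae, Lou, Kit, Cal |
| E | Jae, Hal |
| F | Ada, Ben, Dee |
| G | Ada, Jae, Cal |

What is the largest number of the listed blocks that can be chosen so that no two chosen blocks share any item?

D, E, F are pairwise disjoint (D={Mae,Lou,Kit,Cal}; E={Jae,Hal}; F={Ada,Ben,Dee}).
Every remaining block overlaps one of these, and no 4 of the listed blocks are pairwise disjoint, so 3 is the maximum.

3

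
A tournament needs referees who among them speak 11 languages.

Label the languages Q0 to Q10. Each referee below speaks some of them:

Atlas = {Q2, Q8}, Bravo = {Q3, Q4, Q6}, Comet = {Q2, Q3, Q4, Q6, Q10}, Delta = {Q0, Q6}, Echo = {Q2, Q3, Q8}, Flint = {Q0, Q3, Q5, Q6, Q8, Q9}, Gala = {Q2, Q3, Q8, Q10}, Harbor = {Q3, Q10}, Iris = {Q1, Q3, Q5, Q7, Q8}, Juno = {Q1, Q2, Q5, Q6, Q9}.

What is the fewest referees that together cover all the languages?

Comet and Flint and Iris together: Comet ∪ Flint ∪ Iris = {Q0, Q1, Q2, Q3, Q4, Q5, Q6, Q7, Q8, Q9, Q10} — every language is covered.
Only Iris contains Q7, so Iris is forced; the remaining 6 languages need at least 2 more referees (each remaining referee adds at most 4) — so at least 3 referees are needed, and 3 is optimal.

3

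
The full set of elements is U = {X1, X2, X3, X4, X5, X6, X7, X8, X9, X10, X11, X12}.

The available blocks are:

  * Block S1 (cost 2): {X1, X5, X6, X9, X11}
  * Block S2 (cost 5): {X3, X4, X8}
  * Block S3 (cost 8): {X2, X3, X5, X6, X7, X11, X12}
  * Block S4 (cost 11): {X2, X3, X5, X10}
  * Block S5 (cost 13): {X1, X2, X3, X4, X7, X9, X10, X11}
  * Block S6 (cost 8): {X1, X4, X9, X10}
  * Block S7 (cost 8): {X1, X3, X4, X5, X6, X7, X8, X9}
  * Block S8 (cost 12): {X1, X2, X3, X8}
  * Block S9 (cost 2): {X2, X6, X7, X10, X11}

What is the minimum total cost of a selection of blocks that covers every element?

S1, S2, S3, S9 together cover every element (S1 ∪ S2 ∪ S3 ∪ S9 = {X1, X2, X3, X4, X5, X6, X7, X8, X9, X10, X11, X12}); total cost 2 + 5 + 8 + 2 = 17.
No covering selection has total cost below 17.

17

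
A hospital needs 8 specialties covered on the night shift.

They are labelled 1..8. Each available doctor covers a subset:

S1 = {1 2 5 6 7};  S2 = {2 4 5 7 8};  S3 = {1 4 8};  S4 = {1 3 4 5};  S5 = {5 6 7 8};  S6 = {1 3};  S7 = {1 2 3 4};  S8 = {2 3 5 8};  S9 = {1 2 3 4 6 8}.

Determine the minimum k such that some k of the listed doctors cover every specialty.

S2 and S9 together: S2 ∪ S9 = {1, 2, 3, 4, 5, 6, 7, 8} — every specialty is covered.
No single doctor has all 8 specialties (the largest, S9, has 6), so 2 is optimal.

2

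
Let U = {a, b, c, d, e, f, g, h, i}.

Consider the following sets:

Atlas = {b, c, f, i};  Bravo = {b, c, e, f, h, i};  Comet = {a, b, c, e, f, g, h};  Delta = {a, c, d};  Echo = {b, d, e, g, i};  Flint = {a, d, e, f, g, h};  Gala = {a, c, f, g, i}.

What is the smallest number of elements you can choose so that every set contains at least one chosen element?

2

T = {d, f} meets every set (each contains at least one member of T), and |T| = 2.
No single element lies in every set, so at least 2 are needed and 2 is optimal.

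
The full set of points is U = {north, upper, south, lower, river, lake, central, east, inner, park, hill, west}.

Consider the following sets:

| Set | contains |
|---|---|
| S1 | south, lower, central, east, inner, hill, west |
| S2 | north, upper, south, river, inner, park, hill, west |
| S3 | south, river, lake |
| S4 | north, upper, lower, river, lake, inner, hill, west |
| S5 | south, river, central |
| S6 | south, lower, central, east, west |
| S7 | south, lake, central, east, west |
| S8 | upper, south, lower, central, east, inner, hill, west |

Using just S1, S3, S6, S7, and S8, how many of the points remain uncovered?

2

Union of S1, S3, S6, S7, S8 = {upper, south, lower, river, lake, central, east, inner, hill, west}.
Not covered: north, park — 2 points.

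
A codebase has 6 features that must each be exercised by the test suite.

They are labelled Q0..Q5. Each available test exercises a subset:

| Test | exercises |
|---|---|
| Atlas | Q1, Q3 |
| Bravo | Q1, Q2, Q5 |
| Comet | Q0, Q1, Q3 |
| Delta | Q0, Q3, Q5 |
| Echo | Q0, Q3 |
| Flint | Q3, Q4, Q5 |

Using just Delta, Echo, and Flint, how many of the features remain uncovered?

2

Union of Delta, Echo, Flint = {Q0, Q3, Q4, Q5}.
Not covered: Q1, Q2 — 2 features.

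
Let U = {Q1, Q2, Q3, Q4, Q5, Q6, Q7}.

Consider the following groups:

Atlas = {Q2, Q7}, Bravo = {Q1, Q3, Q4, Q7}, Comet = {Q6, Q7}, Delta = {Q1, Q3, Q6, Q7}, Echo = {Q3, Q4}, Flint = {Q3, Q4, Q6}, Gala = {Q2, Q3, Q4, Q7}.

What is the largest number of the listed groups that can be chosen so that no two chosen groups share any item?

2

Atlas, Echo are pairwise disjoint (Atlas={Q2,Q7}; Echo={Q3,Q4}).
Every remaining group overlaps one of these, and no 3 of the listed groups are pairwise disjoint, so 2 is the maximum.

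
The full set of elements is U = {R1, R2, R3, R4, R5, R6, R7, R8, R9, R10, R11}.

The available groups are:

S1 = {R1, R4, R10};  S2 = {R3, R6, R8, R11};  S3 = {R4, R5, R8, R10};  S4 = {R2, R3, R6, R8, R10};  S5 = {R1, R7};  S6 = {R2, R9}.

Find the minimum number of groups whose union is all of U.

4

S2 and S3 and S5 and S6 together: S2 ∪ S3 ∪ S5 ∪ S6 = {R1, R2, R3, R4, R5, R6, R7, R8, R9, R10, R11} — every element is covered.
Only S3 contains R5, so S3 is forced; the remaining 7 elements need at least 3 more groups (each remaining group adds at most 3) — so at least 4 groups are needed, and 4 is optimal.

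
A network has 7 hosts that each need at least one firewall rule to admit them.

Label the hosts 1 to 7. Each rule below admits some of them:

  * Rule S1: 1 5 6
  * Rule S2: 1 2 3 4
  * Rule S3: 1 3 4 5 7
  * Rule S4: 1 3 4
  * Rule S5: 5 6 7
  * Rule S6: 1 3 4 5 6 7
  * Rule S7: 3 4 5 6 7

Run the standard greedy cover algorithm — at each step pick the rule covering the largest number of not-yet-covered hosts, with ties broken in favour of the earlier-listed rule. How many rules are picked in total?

Greedy: pick S6 (covers 6 new) → pick S2 (covers 1 new). Total picks: 2.

2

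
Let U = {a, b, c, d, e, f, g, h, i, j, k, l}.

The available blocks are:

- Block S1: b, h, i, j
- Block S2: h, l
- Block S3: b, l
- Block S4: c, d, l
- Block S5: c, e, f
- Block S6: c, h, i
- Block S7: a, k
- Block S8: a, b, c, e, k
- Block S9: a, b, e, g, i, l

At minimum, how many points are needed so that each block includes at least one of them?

4

T = {e, i, k, l} meets every block (each contains at least one member of T), and |T| = 4.
No choice of 3 points meets every block, so 4 is the minimum.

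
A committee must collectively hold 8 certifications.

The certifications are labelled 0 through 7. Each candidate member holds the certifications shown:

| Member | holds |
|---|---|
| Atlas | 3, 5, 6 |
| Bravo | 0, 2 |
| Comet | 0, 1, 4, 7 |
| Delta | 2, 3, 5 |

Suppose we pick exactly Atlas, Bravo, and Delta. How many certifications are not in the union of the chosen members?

3

Union of Atlas, Bravo, Delta = {0, 2, 3, 5, 6}.
Not covered: 1, 4, 7 — 3 certifications.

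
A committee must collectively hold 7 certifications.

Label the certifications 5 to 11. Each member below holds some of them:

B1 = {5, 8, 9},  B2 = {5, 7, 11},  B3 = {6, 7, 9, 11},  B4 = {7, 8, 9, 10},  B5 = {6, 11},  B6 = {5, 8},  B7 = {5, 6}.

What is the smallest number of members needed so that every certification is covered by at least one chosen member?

3

B3 and B4 and B6 together: B3 ∪ B4 ∪ B6 = {5, 6, 7, 8, 9, 10, 11} — every certification is covered.
Only B4 contains 10, so B4 is forced; the remaining 3 certifications need at least 2 more members (each remaining member adds at most 2) — so at least 3 members are needed, and 3 is optimal.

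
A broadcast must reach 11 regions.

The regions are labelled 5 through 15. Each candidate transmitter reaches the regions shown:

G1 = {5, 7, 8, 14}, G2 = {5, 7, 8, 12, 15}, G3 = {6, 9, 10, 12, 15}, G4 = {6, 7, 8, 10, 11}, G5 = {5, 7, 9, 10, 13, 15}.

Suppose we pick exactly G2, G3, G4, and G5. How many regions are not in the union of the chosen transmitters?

Union of G2, G3, G4, G5 = {5, 6, 7, 8, 9, 10, 11, 12, 13, 15}.
Not covered: 14 — 1 region.

1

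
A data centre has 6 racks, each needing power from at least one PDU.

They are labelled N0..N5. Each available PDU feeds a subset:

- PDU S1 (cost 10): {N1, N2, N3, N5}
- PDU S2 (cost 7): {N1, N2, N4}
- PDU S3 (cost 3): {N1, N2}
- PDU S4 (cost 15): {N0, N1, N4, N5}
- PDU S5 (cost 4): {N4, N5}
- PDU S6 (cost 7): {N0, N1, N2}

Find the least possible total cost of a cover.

S1, S5, S6 together cover every rack (S1 ∪ S5 ∪ S6 = {N0, N1, N2, N3, N4, N5}); total cost 10 + 4 + 7 = 21.
The greedy pick S3, S5, S6, S1 costs 24; no covering selection beats 21.

21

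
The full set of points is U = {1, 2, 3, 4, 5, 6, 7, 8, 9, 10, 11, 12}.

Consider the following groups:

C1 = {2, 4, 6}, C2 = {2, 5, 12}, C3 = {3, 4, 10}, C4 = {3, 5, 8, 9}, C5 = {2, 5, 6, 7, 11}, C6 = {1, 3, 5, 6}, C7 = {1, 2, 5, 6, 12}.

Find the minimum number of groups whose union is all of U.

Take {C3, C4, C5, C7}. Their union is {1, 2, 3, 4, 5, 6, 7, 8, 9, 10, 11, 12}, which is all 12 points.
Only C5 contains 7, so C5 is forced; the remaining 7 points need at least 3 more groups (each remaining group adds at most 3) — so at least 4 groups are needed, and 4 is optimal.

4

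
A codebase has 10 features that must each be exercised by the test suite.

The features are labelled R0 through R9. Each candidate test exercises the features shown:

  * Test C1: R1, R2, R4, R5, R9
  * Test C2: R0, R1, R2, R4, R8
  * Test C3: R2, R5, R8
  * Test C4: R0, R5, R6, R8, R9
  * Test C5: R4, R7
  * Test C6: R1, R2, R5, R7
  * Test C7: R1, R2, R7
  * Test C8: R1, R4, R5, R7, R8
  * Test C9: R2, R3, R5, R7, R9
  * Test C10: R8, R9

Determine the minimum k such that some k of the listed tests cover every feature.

Take {C2, C4, C9}. Their union is {R0, R1, R2, R3, R4, R5, R6, R7, R8, R9}, which is all 10 features.
Only C9 contains R3, so C9 is forced; the remaining 5 features need at least 2 more tests (each remaining test adds at most 4) — so at least 3 tests are needed, and 3 is optimal.

3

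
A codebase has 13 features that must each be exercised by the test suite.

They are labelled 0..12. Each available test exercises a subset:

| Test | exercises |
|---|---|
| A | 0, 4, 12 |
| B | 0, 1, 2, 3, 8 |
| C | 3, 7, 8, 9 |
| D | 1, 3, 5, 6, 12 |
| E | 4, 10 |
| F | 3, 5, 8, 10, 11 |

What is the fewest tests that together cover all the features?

5

A and B and C and D and F together: A ∪ B ∪ C ∪ D ∪ F = {0, 1, 2, 3, 4, 5, 6, 7, 8, 9, 10, 11, 12} — every feature is covered.
No 4 of the 6 tests cover everything (all 15 combinations miss at least one feature), so 5 is optimal.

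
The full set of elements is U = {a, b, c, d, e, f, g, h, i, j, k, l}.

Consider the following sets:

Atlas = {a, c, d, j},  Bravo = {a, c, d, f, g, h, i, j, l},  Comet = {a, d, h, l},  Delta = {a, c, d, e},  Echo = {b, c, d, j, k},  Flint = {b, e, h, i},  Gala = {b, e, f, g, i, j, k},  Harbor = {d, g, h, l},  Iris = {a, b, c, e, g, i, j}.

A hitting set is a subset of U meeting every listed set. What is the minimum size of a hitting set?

2

Take T = {b, d}. Each listed set contains at least one of these, so T is a hitting set of size 2.
The sets Atlas, Flint are pairwise disjoint, so any hitting set needs a separate element for each — at least 2. Hence 2 is optimal.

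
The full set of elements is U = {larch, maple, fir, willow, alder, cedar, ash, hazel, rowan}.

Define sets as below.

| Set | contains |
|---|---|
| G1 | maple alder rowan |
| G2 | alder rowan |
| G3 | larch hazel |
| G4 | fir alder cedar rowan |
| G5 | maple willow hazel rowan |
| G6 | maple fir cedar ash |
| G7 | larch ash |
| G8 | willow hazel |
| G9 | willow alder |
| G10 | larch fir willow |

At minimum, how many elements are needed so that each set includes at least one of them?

4

The 4 elements {willow, alder, ash, hazel} hit every set.
No choice of 3 elements meets every set, so 4 is the minimum.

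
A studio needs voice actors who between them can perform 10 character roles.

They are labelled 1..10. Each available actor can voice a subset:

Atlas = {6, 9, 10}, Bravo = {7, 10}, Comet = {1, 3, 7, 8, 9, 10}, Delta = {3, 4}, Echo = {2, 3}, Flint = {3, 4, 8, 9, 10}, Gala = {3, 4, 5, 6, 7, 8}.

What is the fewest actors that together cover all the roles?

Take {Comet, Echo, Gala}. Their union is {1, 2, 3, 4, 5, 6, 7, 8, 9, 10}, which is all 10 roles.
Only Comet contains 1, so Comet is forced; the remaining 4 roles need at least 2 more actors (each remaining actor adds at most 3) — so at least 3 actors are needed, and 3 is optimal.

3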